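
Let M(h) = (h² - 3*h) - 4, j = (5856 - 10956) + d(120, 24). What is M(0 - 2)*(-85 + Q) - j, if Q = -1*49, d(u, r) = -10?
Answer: 4306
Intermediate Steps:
j = -5110 (j = (5856 - 10956) - 10 = -5100 - 10 = -5110)
M(h) = -4 + h² - 3*h
Q = -49
M(0 - 2)*(-85 + Q) - j = (-4 + (0 - 2)² - 3*(0 - 2))*(-85 - 49) - 1*(-5110) = (-4 + (-2)² - 3*(-2))*(-134) + 5110 = (-4 + 4 + 6)*(-134) + 5110 = 6*(-134) + 5110 = -804 + 5110 = 4306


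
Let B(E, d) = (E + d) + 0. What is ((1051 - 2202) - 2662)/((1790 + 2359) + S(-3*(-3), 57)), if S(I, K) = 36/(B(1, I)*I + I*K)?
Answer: -255471/277987 ≈ -0.91900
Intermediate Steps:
B(E, d) = E + d
S(I, K) = 36/(I*K + I*(1 + I)) (S(I, K) = 36/((1 + I)*I + I*K) = 36/(I*(1 + I) + I*K) = 36/(I*K + I*(1 + I)))
((1051 - 2202) - 2662)/((1790 + 2359) + S(-3*(-3), 57)) = ((1051 - 2202) - 2662)/((1790 + 2359) + 36/(((-3*(-3)))*(1 - 3*(-3) + 57))) = (-1151 - 2662)/(4149 + 36/(9*(1 + 9 + 57))) = -3813/(4149 + 36*(⅑)/67) = -3813/(4149 + 36*(⅑)*(1/67)) = -3813/(4149 + 4/67) = -3813/277987/67 = -3813*67/277987 = -255471/277987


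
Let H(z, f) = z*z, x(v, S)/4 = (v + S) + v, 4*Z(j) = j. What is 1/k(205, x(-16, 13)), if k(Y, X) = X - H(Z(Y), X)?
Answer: -16/43241 ≈ -0.00037002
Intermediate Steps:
Z(j) = j/4
x(v, S) = 4*S + 8*v (x(v, S) = 4*((v + S) + v) = 4*((S + v) + v) = 4*(S + 2*v) = 4*S + 8*v)
H(z, f) = z**2
k(Y, X) = X - Y**2/16 (k(Y, X) = X - (Y/4)**2 = X - Y**2/16)
1/k(205, x(-16, 13)) = 1/((4*13 + 8*(-16)) - 1/16*205**2) = 1/((52 - 128) - 1/16*42025) = 1/(-76 - 42025/16) = 1/(-43241/16) = -16/43241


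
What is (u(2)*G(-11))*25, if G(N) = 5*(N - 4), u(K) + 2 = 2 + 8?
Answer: -15000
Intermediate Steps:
u(K) = 8 (u(K) = -2 + (2 + 8) = -2 + 10 = 8)
G(N) = -20 + 5*N (G(N) = 5*(-4 + N) = -20 + 5*N)
(u(2)*G(-11))*25 = (8*(-20 + 5*(-11)))*25 = (8*(-20 - 55))*25 = (8*(-75))*25 = -600*25 = -15000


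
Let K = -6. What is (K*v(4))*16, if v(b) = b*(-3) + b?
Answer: 768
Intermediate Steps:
v(b) = -2*b (v(b) = -3*b + b = -2*b)
(K*v(4))*16 = -(-12)*4*16 = -6*(-8)*16 = 48*16 = 768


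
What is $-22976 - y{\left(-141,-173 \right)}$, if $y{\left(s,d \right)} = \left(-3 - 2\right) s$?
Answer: $-23681$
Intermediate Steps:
$y{\left(s,d \right)} = - 5 s$
$-22976 - y{\left(-141,-173 \right)} = -22976 - \left(-5\right) \left(-141\right) = -22976 - 705 = -23681$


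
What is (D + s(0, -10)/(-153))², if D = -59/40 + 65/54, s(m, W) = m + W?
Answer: 14295961/337089600 ≈ 0.042410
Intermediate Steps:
s(m, W) = W + m
D = -293/1080 (D = -59*1/40 + 65*(1/54) = -59/40 + 65/54 = -293/1080 ≈ -0.27130)
(D + s(0, -10)/(-153))² = (-293/1080 + (-10 + 0)/(-153))² = (-293/1080 - 10*(-1/153))² = (-293/1080 + 10/153)² = (-3781/18360)² = 14295961/337089600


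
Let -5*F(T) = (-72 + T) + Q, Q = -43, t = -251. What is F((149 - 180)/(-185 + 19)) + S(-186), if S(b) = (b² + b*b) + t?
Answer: 57240089/830 ≈ 68964.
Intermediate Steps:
S(b) = -251 + 2*b² (S(b) = (b² + b*b) - 251 = (b² + b²) - 251 = 2*b² - 251 = -251 + 2*b²)
F(T) = 23 - T/5 (F(T) = -((-72 + T) - 43)/5 = -(-115 + T)/5 = 23 - T/5)
F((149 - 180)/(-185 + 19)) + S(-186) = (23 - (149 - 180)/(5*(-185 + 19))) + (-251 + 2*(-186)²) = (23 - (-31)/(5*(-166))) + (-251 + 2*34596) = (23 - (-31)*(-1)/(5*166)) + (-251 + 69192) = (23 - ⅕*31/166) + 68941 = (23 - 31/830) + 68941 = 19059/830 + 68941 = 57240089/830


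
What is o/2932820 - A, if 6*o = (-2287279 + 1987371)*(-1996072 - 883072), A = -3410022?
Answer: 7608670331374/2199615 ≈ 3.4591e+6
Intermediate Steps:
o = 431739159376/3 (o = ((-2287279 + 1987371)*(-1996072 - 883072))/6 = (-299908*(-2879144))/6 = (⅙)*863478318752 = 431739159376/3 ≈ 1.4391e+11)
o/2932820 - A = (431739159376/3)/2932820 - 1*(-3410022) = (431739159376/3)*(1/2932820) + 3410022 = 107934789844/2199615 + 3410022 = 7608670331374/2199615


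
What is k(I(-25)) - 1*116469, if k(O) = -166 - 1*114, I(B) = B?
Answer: -116749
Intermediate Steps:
k(O) = -280 (k(O) = -166 - 114 = -280)
k(I(-25)) - 1*116469 = -280 - 1*116469 = -280 - 116469 = -116749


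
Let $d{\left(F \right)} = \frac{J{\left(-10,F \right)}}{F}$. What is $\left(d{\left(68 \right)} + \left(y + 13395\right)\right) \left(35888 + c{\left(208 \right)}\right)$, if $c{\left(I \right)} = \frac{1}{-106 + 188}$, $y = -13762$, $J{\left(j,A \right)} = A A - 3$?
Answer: $- \frac{59842183695}{5576} \approx -1.0732 \cdot 10^{7}$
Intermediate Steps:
$J{\left(j,A \right)} = -3 + A^{2}$ ($J{\left(j,A \right)} = A^{2} - 3 = -3 + A^{2}$)
$c{\left(I \right)} = \frac{1}{82}$
$d{\left(F \right)} = \frac{-3 + F^{2}}{F}$
$\left(d{\left(68 \right)} + \left(y + 13395\right)\right) \left(35888 + c{\left(208 \right)}\right) = \left(\left(68 - \frac{3}{68}\right) + \left(-13762 + 13395\right)\right) \left(35888 + \frac{1}{82}\right) = \left(\left(68 - \frac{3}{68}\right) - 367\right) \frac{2942817}{82} = \left(\frac{4621}{68} - 367\right) \frac{2942817}{82} = \left(- \frac{20335}{68}\right) \frac{2942817}{82} = - \frac{59842183695}{5576}$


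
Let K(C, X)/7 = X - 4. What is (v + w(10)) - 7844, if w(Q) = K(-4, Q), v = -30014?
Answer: -37816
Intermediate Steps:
K(C, X) = -28 + 7*X (K(C, X) = 7*(X - 4) = 7*(-4 + X) = -28 + 7*X)
w(Q) = -28 + 7*Q
(v + w(10)) - 7844 = (-30014 + (-28 + 7*10)) - 7844 = (-30014 + (-28 + 70)) - 7844 = (-30014 + 42) - 7844 = -29972 - 7844 = -37816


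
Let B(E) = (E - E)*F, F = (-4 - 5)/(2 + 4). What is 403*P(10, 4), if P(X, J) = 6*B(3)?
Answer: 0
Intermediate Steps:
F = -3/2 (F = -9/6 = -9*1/6 = -3/2 ≈ -1.5000)
B(E) = 0 (B(E) = (E - E)*(-3/2) = 0*(-3/2) = 0)
P(X, J) = 0 (P(X, J) = 6*0 = 0)
403*P(10, 4) = 403*0 = 0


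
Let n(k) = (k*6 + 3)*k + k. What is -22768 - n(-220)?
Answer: -312288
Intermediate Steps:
n(k) = k + k*(3 + 6*k) (n(k) = (6*k + 3)*k + k = (3 + 6*k)*k + k = k*(3 + 6*k) + k = k + k*(3 + 6*k))
-22768 - n(-220) = -22768 - 2*(-220)*(2 + 3*(-220)) = -22768 - 2*(-220)*(2 - 660) = -22768 - 2*(-220)*(-658) = -22768 - 1*289520 = -22768 - 289520 = -312288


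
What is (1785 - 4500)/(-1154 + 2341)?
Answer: -2715/1187 ≈ -2.2873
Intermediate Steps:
(1785 - 4500)/(-1154 + 2341) = -2715/1187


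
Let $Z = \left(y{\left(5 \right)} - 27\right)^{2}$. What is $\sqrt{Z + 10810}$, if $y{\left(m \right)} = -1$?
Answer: $\sqrt{11594} \approx 107.68$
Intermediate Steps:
$Z = 784$ ($Z = \left(-1 - 27\right)^{2} = \left(-28\right)^{2} = 784$)
$\sqrt{Z + 10810} = \sqrt{784 + 10810} = \sqrt{11594}$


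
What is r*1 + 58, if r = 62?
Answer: 120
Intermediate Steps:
r*1 + 58 = 62*1 + 58 = 62 + 58 = 120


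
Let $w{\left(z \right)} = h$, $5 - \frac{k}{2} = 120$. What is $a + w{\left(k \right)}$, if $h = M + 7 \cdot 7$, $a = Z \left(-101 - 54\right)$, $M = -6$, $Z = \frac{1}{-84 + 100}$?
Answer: $\frac{533}{16} \approx 33.313$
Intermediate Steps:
$Z = \frac{1}{16} \approx 0.0625$
$k = -230$ ($k = 10 - 240 = -230$)
$a = - \frac{155}{16}$ ($a = \frac{-101 - 54}{16} = \frac{1}{16} \left(-155\right) = - \frac{155}{16} \approx -9.6875$)
$h = 43$ ($h = -6 + 7 \cdot 7 = -6 + 49 = 43$)
$w{\left(z \right)} = 43$
$a + w{\left(k \right)} = - \frac{155}{16} + 43 = \frac{533}{16}$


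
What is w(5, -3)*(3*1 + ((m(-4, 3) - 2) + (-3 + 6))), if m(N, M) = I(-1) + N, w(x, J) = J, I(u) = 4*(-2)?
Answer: 24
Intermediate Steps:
I(u) = -8
m(N, M) = -8 + N
w(5, -3)*(3*1 + ((m(-4, 3) - 2) + (-3 + 6))) = -3*(3*1 + (((-8 - 4) - 2) + (-3 + 6))) = -3*(3 + ((-12 - 2) + 3)) = -3*(3 + (-14 + 3)) = -3*(3 - 11) = -3*(-8) = 24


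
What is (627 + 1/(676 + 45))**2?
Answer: 204365476624/519841 ≈ 3.9313e+5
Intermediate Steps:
(627 + 1/(676 + 45))**2 = (627 + 1/721)**2 = (452068/721)**2 = 204365476624/519841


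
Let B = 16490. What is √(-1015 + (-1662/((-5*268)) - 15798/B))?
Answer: I*√1238614524283510/1104830 ≈ 31.855*I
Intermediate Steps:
√(-1015 + (-1662/((-5*268)) - 15798/B)) = √(-1015 + (-1662/((-5*268)) - 15798/16490)) = √(-1015 + (-1662/(-1340) - 15798*1/16490)) = √(-1015 + (-1662*(-1/1340) - 7899/8245)) = √(-1015 + (831/670 - 7899/8245)) = √(-1015 + 311853/1104830) = √(-1121090597/1104830) = I*√1238614524283510/1104830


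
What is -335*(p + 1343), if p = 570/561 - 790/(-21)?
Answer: -1817603135/3927 ≈ -4.6285e+5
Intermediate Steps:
p = 151720/3927 (p = 570*(1/561) - 790*(-1/21) = 190/187 + 790/21 = 151720/3927 ≈ 38.635)
-335*(p + 1343) = -335*(151720/3927 + 1343) = -335*5425681/3927 = -1817603135/3927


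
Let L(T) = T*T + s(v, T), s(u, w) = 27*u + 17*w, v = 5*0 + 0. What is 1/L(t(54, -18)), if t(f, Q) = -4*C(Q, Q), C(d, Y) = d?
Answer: 1/6408 ≈ 0.00015605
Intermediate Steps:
v = 0 (v = 0 + 0 = 0)
s(u, w) = 17*w + 27*u
t(f, Q) = -4*Q
L(T) = T² + 17*T (L(T) = T*T + (17*T + 27*0) = T² + (17*T + 0) = T² + 17*T)
1/L(t(54, -18)) = 1/((-4*(-18))*(17 - 4*(-18))) = 1/(72*(17 + 72)) = 1/(72*89) = 1/6408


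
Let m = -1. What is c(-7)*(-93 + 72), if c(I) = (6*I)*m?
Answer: -882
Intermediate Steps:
c(I) = -6*I (c(I) = (6*I)*(-1) = -6*I)
c(-7)*(-93 + 72) = (-6*(-7))*(-93 + 72) = 42*(-21) = -882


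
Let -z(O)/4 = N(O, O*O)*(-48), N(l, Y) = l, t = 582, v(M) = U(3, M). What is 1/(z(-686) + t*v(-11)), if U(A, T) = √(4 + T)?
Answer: -1568/206552643 - 97*I*√7/2891737002 ≈ -7.5913e-6 - 8.8749e-8*I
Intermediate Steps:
v(M) = √(4 + M)
z(O) = 192*O (z(O) = -4*O*(-48) = -(-192)*O = 192*O)
1/(z(-686) + t*v(-11)) = 1/(192*(-686) + 582*√(4 - 11)) = 1/(-131712 + 582*√(-7)) = 1/(-131712 + 582*(I*√7)) = 1/(-131712 + 582*I*√7)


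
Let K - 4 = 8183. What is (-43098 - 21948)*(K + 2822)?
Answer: -716091414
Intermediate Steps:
K = 8187 (K = 4 + 8183 = 8187)
(-43098 - 21948)*(K + 2822) = (-43098 - 21948)*(8187 + 2822) = -65046*11009 = -716091414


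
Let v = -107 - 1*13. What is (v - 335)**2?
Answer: 207025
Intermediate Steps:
v = -120 (v = -107 - 13 = -120)
(v - 335)**2 = (-120 - 335)**2 = (-455)**2 = 207025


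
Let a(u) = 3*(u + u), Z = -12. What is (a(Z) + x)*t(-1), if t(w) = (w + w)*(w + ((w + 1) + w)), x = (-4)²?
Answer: -224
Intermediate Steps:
x = 16
t(w) = 2*w*(1 + 3*w) (t(w) = (2*w)*(w + ((1 + w) + w)) = (2*w)*(w + (1 + 2*w)) = (2*w)*(1 + 3*w) = 2*w*(1 + 3*w))
a(u) = 6*u (a(u) = 3*(2*u) = 6*u)
(a(Z) + x)*t(-1) = (6*(-12) + 16)*(2*(-1)*(1 + 3*(-1))) = (-72 + 16)*(2*(-1)*(1 - 3)) = -112*(-1)*(-2) = -56*4 = -224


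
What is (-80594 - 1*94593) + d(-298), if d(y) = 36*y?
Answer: -185915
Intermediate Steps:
(-80594 - 1*94593) + d(-298) = (-80594 - 1*94593) + 36*(-298) = (-80594 - 94593) - 10728 = -175187 - 10728 = -185915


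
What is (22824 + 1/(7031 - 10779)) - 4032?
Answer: 70432415/3748 ≈ 18792.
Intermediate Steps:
(22824 + 1/(7031 - 10779)) - 4032 = (22824 + 1/(-3748)) - 4032 = (22824 - 1/3748) - 4032 = 85544351/3748 - 4032 = 70432415/3748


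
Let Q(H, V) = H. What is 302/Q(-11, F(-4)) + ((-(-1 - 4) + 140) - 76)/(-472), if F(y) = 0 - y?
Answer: -143303/5192 ≈ -27.601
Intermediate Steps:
F(y) = -y
302/Q(-11, F(-4)) + ((-(-1 - 4) + 140) - 76)/(-472) = 302/(-11) + ((-(-1 - 4) + 140) - 76)/(-472) = 302*(-1/11) + ((-1*(-5) + 140) - 76)*(-1/472) = -302/11 + ((5 + 140) - 76)*(-1/472) = -302/11 + (145 - 76)*(-1/472) = -302/11 + 69*(-1/472) = -302/11 - 69/472 = -143303/5192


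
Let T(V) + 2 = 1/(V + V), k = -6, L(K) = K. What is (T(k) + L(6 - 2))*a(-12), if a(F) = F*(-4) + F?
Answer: 69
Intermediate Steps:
a(F) = -3*F (a(F) = -4*F + F = -3*F)
T(V) = -2 + 1/(2*V) (T(V) = -2 + 1/(V + V) = -2 + 1/(2*V))
(T(k) + L(6 - 2))*a(-12) = ((-2 + (1/2)/(-6)) + (6 - 2))*(-3*(-12)) = ((-2 + (1/2)*(-1/6)) + 4)*36 = ((-2 - 1/12) + 4)*36 = (-25/12 + 4)*36 = (23/12)*36 = 69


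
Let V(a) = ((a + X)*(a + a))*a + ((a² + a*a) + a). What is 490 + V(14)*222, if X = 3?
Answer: 1570030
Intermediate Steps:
V(a) = a + 2*a² + 2*a²*(3 + a) (V(a) = ((a + 3)*(a + a))*a + ((a² + a*a) + a) = ((3 + a)*(2*a))*a + ((a² + a²) + a) = (2*a*(3 + a))*a + (2*a² + a) = 2*a²*(3 + a) + (a + 2*a²) = a + 2*a² + 2*a²*(3 + a))
490 + V(14)*222 = 490 + (14*(1 + 2*14² + 8*14))*222 = 490 + (14*(1 + 2*196 + 112))*222 = 490 + (14*(1 + 392 + 112))*222 = 490 + (14*505)*222 = 490 + 7070*222 = 490 + 1569540 = 1570030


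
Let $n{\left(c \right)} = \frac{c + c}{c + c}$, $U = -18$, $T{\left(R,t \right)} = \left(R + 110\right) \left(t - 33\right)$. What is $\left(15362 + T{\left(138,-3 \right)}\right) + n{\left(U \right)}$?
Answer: $6435$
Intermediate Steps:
$T{\left(R,t \right)} = \left(-33 + t\right) \left(110 + R\right)$ ($T{\left(R,t \right)} = \left(110 + R\right) \left(-33 + t\right) = \left(-33 + t\right) \left(110 + R\right)$)
$n{\left(c \right)} = 1$ ($n{\left(c \right)} = \frac{2 c}{2 c} = 2 c \frac{1}{2 c} = 1$)
$\left(15362 + T{\left(138,-3 \right)}\right) + n{\left(U \right)} = \left(15362 + \left(-3630 - 4554 + 110 \left(-3\right) + 138 \left(-3\right)\right)\right) + 1 = \left(15362 - 8928\right) + 1 = 6434 + 1 = 6435$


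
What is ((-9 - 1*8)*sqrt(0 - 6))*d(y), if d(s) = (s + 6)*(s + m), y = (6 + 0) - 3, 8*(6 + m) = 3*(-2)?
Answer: 2295*I*sqrt(6)/4 ≈ 1405.4*I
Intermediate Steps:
m = -27/4 (m = -6 + (3*(-2))/8 = -6 + (1/8)*(-6) = -6 - 3/4 = -27/4 ≈ -6.7500)
y = 3 (y = 6 - 3 = 3)
d(s) = (6 + s)*(-27/4 + s) (d(s) = (s + 6)*(s - 27/4) = (6 + s)*(-27/4 + s))
((-9 - 1*8)*sqrt(0 - 6))*d(y) = ((-9 - 1*8)*sqrt(0 - 6))*(-81/2 + 3**2 - 3/4*3) = ((-9 - 8)*sqrt(-6))*(-81/2 + 9 - 9/4) = -17*I*sqrt(6)*(-135/4) = 2295*I*sqrt(6)/4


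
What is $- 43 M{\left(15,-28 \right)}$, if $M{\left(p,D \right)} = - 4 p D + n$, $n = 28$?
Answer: $-73444$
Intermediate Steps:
$M{\left(p,D \right)} = 28 - 4 D p$ ($M{\left(p,D \right)} = - 4 p D + 28 = - 4 D p + 28 = 28 - 4 D p$)
$- 43 M{\left(15,-28 \right)} = - 43 \left(28 - \left(-112\right) 15\right) = - 43 \left(28 + 1680\right) = \left(-43\right) 1708 = -73444$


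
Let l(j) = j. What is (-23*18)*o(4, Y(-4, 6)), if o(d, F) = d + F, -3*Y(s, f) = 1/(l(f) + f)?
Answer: -3289/2 ≈ -1644.5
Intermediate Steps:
Y(s, f) = -1/(6*f) (Y(s, f) = -1/(3*(f + f)) = -1/(2*f)/3 = -1/(6*f))
o(d, F) = F + d
(-23*18)*o(4, Y(-4, 6)) = (-23*18)*(-⅙/6 + 4) = -414*(-⅙*⅙ + 4) = -414*(-1/36 + 4) = -414*143/36 = -3289/2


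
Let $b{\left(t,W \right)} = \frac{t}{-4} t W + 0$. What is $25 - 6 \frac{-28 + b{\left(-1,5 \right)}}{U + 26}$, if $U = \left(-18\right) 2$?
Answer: $\frac{149}{20} \approx 7.45$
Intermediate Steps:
$U = -36$
$b{\left(t,W \right)} = - \frac{W t^{2}}{4}$ ($b{\left(t,W \right)} = t \left(- \frac{1}{4}\right) t W + 0 = - \frac{t}{4} t W + 0 = - \frac{t^{2}}{4} W + 0 = - \frac{W t^{2}}{4} + 0 = - \frac{W t^{2}}{4}$)
$25 - 6 \frac{-28 + b{\left(-1,5 \right)}}{U + 26} = 25 - 6 \frac{-28 - \frac{5 \left(-1\right)^{2}}{4}}{-36 + 26} = 25 - 6 \frac{-28 - \frac{5}{4} \cdot 1}{-10} = 25 - 6 \left(-28 - \frac{5}{4}\right) \left(- \frac{1}{10}\right) = 25 - 6 \left(\left(- \frac{117}{4}\right) \left(- \frac{1}{10}\right)\right) = 25 - \frac{351}{20} = \frac{149}{20}$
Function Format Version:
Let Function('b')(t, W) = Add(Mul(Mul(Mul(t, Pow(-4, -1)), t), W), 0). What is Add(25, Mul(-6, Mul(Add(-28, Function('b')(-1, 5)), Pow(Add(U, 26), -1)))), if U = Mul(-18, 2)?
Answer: Rational(149, 20) ≈ 7.4500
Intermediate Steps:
U = -36
Function('b')(t, W) = Mul(Rational(-1, 4), W, Pow(t, 2)) (Function('b')(t, W) = Add(Mul(Mul(Mul(t, Rational(-1, 4)), t), W), 0) = Add(Mul(Mul(Mul(Rational(-1, 4), t), t), W), 0) = Add(Mul(Mul(Rational(-1, 4), Pow(t, 2)), W), 0) = Add(Mul(Rational(-1, 4), W, Pow(t, 2)), 0) = Mul(Rational(-1, 4), W, Pow(t, 2)))
Add(25, Mul(-6, Mul(Add(-28, Function('b')(-1, 5)), Pow(Add(U, 26), -1)))) = Add(25, Mul(-6, Mul(Add(-28, Mul(Rational(-1, 4), 5, Pow(-1, 2))), Pow(Add(-36, 26), -1)))) = Add(25, Mul(-6, Mul(Add(-28, Mul(Rational(-1, 4), 5, 1)), Pow(-10, -1)))) = Add(25, Mul(-6, Mul(Add(-28, Rational(-5, 4)), Rational(-1, 10)))) = Add(25, Mul(-6, Mul(Rational(-117, 4), Rational(-1, 10)))) = Add(25, Mul(-6, Rational(117, 40))) = Add(25, Rational(-351, 20)) = Rational(149, 20)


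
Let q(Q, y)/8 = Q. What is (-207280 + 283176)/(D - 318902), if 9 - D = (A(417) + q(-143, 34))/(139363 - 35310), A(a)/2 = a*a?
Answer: -7897206488/33182119963 ≈ -0.23800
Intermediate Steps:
A(a) = 2*a**2 (A(a) = 2*(a*a) = 2*a**2)
q(Q, y) = 8*Q
D = 589843/104053 (D = 9 - (2*417**2 + 8*(-143))/(139363 - 35310) = 9 - (2*173889 - 1144)/104053 = 9 - (347778 - 1144)/104053 = 9 - 346634/104053 = 589843/104053 ≈ 5.6687)
(-207280 + 283176)/(D - 318902) = (-207280 + 283176)/(589843/104053 - 318902) = 75896/(-33182119963/104053) = 75896*(-104053/33182119963) = -7897206488/33182119963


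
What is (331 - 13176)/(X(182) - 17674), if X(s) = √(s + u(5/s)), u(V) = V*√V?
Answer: 12845/(17674 - √(182 + 5*√910/33124)) ≈ 0.72733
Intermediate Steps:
u(V) = V^(3/2)
X(s) = √(s + 5*√5*(1/s)^(3/2)) (X(s) = √(s + (5/s)^(3/2)) = √(s + 5*√5*(1/s)^(3/2)))
(331 - 13176)/(X(182) - 17674) = (331 - 13176)/(√(182 + 5*√5*(1/182)^(3/2)) - 17674) = -12845/(√(182 + 5*√5*(1/182)^(3/2)) - 17674) = -12845/(√(182 + 5*√5*(√182/33124)) - 17674) = -12845/(√(182 + 5*√910/33124) - 17674) = -12845/(-17674 + √(182 + 5*√910/33124))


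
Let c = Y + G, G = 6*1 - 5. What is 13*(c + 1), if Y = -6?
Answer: -52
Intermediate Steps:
G = 1 (G = 6 - 5 = 1)
c = -5 (c = -6 + 1 = -5)
13*(c + 1) = 13*(-5 + 1) = 13*(-4) = -52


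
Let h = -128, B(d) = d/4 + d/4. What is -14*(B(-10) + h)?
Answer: 1862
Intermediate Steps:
B(d) = d/2 (B(d) = d*(¼) + d*(¼) = d/4 + d/4 = d/2)
-14*(B(-10) + h) = -14*((½)*(-10) - 128) = -14*(-5 - 128) = -14*(-133) = 1862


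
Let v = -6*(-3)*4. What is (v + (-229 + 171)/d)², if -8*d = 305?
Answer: 502835776/93025 ≈ 5405.4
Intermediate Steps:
d = -305/8 (d = -⅛*305 = -305/8 ≈ -38.125)
v = 72 (v = 18*4 = 72)
(v + (-229 + 171)/d)² = (72 + (-229 + 171)/(-305/8))² = (72 - 58*(-8/305))² = (72 + 464/305)² = (22424/305)² = 502835776/93025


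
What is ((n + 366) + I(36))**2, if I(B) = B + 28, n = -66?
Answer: 132496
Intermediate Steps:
I(B) = 28 + B
((n + 366) + I(36))**2 = ((-66 + 366) + (28 + 36))**2 = (300 + 64)**2 = 364**2 = 132496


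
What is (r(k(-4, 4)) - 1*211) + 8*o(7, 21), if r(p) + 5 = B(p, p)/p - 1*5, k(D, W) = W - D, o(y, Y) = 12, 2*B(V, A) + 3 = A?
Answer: -1995/16 ≈ -124.69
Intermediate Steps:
B(V, A) = -3/2 + A/2
r(p) = -10 + (-3/2 + p/2)/p (r(p) = -5 + ((-3/2 + p/2)/p - 1*5) = -5 + ((-3/2 + p/2)/p - 5) = -5 + (-5 + (-3/2 + p/2)/p) = -10 + (-3/2 + p/2)/p)
(r(k(-4, 4)) - 1*211) + 8*o(7, 21) = ((-3 - 19*(4 - 1*(-4)))/(2*(4 - 1*(-4))) - 1*211) + 8*12 = ((-3 - 19*(4 + 4))/(2*(4 + 4)) - 211) + 96 = ((½)*(-3 - 19*8)/8 - 211) + 96 = ((½)*(⅛)*(-3 - 152) - 211) + 96 = ((½)*(⅛)*(-155) - 211) + 96 = (-155/16 - 211) + 96 = -3531/16 + 96 = -1995/16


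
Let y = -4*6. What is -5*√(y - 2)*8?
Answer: -40*I*√26 ≈ -203.96*I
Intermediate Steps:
y = -24
-5*√(y - 2)*8 = -5*√(-24 - 2)*8 = -5*I*√26*8 = -40*I*√26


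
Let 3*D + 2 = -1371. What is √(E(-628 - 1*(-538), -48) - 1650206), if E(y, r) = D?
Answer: I*√14855973/3 ≈ 1284.8*I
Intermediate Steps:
D = -1373/3 (D = -⅔ + (⅓)*(-1371) = -⅔ - 457 = -1373/3 ≈ -457.67)
E(y, r) = -1373/3
√(E(-628 - 1*(-538), -48) - 1650206) = √(-1373/3 - 1650206) = √(-4951991/3) = I*√14855973/3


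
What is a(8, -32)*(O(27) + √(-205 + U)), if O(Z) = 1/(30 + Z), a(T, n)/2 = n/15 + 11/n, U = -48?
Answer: -1189/13680 - 1189*I*√253/240 ≈ -0.086915 - 78.801*I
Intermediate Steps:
a(T, n) = 22/n + 2*n/15 (a(T, n) = 2*(n/15 + 11/n) = 2*(11/n + n/15) = 22/n + 2*n/15)
a(8, -32)*(O(27) + √(-205 + U)) = (22/(-32) + (2/15)*(-32))*(1/(30 + 27) + √(-205 - 48)) = (22*(-1/32) - 64/15)*(1/57 + √(-253)) = (-11/16 - 64/15)*(1/57 + I*√253) = -1189*(1/57 + I*√253)/240 = -1189/13680 - 1189*I*√253/240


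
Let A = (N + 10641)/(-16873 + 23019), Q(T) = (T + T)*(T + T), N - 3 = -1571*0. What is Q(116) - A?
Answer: 165395830/3073 ≈ 53822.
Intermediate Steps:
N = 3 (N = 3 - 1571*0 = 3 + 0 = 3)
Q(T) = 4*T² (Q(T) = (2*T)*(2*T) = 4*T²)
A = 5322/3073 (A = (3 + 10641)/(-16873 + 23019) = 10644/6146 = 10644*(1/6146) = 5322/3073 ≈ 1.7319)
Q(116) - A = 4*116² - 1*5322/3073 = 4*13456 - 5322/3073 = 53824 - 5322/3073 = 165395830/3073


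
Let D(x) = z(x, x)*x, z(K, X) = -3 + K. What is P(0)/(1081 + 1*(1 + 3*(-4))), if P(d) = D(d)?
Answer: 0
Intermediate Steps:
D(x) = x*(-3 + x) (D(x) = (-3 + x)*x = x*(-3 + x))
P(d) = d*(-3 + d)
P(0)/(1081 + 1*(1 + 3*(-4))) = (0*(-3 + 0))/(1081 + 1*(1 + 3*(-4))) = (0*(-3))/(1081 + 1*(1 - 12)) = 0/(1081 + 1*(-11)) = 0/(1081 - 11) = 0/1070 = (1/1070)*0 = 0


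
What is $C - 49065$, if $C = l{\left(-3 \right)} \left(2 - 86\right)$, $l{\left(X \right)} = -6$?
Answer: $-48561$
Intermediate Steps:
$C = 504$ ($C = - 6 \left(2 - 86\right) = \left(-6\right) \left(-84\right) = 504$)
$C - 49065 = 504 - 49065 = -48561$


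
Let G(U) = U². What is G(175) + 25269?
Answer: 55894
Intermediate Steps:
G(175) + 25269 = 175² + 25269 = 30625 + 25269 = 55894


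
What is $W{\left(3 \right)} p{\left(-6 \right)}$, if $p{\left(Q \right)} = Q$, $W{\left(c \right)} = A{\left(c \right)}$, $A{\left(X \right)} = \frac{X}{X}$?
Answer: $-6$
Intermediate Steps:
$A{\left(X \right)} = 1$
$W{\left(c \right)} = 1$
$W{\left(3 \right)} p{\left(-6 \right)} = 1 \left(-6\right) = -6$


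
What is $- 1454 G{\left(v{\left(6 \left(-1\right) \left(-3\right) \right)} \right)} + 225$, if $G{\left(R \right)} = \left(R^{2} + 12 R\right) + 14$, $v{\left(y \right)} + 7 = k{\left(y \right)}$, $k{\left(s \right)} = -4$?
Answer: $-4137$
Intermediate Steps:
$v{\left(y \right)} = -11$ ($v{\left(y \right)} = -7 - 4 = -11$)
$G{\left(R \right)} = 14 + R^{2} + 12 R$
$- 1454 G{\left(v{\left(6 \left(-1\right) \left(-3\right) \right)} \right)} + 225 = - 1454 \left(14 + \left(-11\right)^{2} + 12 \left(-11\right)\right) + 225 = - 1454 \left(14 + 121 - 132\right) + 225 = \left(-1454\right) 3 + 225 = -4362 + 225 = -4137$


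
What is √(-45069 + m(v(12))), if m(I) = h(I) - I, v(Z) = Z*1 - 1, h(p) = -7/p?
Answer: I*√5454757/11 ≈ 212.32*I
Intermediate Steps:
v(Z) = -1 + Z (v(Z) = Z - 1 = -1 + Z)
m(I) = -I - 7/I (m(I) = -7/I - I = -I - 7/I)
√(-45069 + m(v(12))) = √(-45069 + (-(-1 + 12) - 7/(-1 + 12))) = √(-45069 + (-1*11 - 7/11)) = √(-45069 + (-11 - 7*1/11)) = √(-45069 + (-11 - 7/11)) = √(-45069 - 128/11) = √(-495887/11) = I*√5454757/11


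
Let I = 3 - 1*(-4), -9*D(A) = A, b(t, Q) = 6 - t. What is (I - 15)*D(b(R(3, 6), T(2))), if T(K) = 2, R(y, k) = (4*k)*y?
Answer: -176/3 ≈ -58.667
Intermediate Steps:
R(y, k) = 4*k*y
D(A) = -A/9
I = 7 (I = 3 + 4 = 7)
(I - 15)*D(b(R(3, 6), T(2))) = (7 - 15)*(-(6 - 4*6*3)/9) = -(-8)*(6 - 1*72)/9 = -(-8)*(6 - 72)/9 = -(-8)*(-66)/9 = -8*22/3 = -176/3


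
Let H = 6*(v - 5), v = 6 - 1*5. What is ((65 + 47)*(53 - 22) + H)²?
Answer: 11888704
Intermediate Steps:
v = 1 (v = 6 - 5 = 1)
H = -24 (H = 6*(1 - 5) = 6*(-4) = -24)
((65 + 47)*(53 - 22) + H)² = ((65 + 47)*(53 - 22) - 24)² = (112*31 - 24)² = (3472 - 24)² = 3448² = 11888704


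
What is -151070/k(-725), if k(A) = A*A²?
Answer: 30214/76215625 ≈ 0.00039643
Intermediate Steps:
k(A) = A³
-151070/k(-725) = -151070/((-725)³) = -151070/(-381078125) = -151070*(-1/381078125) = 30214/76215625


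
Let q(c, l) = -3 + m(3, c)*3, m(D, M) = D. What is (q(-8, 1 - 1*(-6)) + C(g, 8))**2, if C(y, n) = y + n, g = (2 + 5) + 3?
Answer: 576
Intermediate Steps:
g = 10 (g = 7 + 3 = 10)
q(c, l) = 6 (q(c, l) = -3 + 3*3 = -3 + 9 = 6)
C(y, n) = n + y
(q(-8, 1 - 1*(-6)) + C(g, 8))**2 = (6 + (8 + 10))**2 = (6 + 18)**2 = 24**2 = 576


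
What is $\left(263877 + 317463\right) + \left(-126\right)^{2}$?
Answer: $597216$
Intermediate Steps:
$\left(263877 + 317463\right) + \left(-126\right)^{2} = 581340 + 15876 = 597216$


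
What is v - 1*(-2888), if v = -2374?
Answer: 514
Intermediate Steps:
v - 1*(-2888) = -2374 - 1*(-2888) = -2374 + 2888 = 514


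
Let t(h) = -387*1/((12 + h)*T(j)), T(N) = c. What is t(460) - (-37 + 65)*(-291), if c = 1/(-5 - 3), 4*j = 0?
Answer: 481119/59 ≈ 8154.6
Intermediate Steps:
j = 0 (j = (¼)*0 = 0)
c = -⅛ (c = 1/(-8) = -⅛ ≈ -0.12500)
T(N) = -⅛
t(h) = -387/(-3/2 - h/8) (t(h) = -387*(-8/(12 + h)) = -387/(-3/2 - h/8))
t(460) - (-37 + 65)*(-291) = 3096/(12 + 460) - (-37 + 65)*(-291) = 3096/472 - 28*(-291) = 3096*(1/472) - 1*(-8148) = 387/59 + 8148 = 481119/59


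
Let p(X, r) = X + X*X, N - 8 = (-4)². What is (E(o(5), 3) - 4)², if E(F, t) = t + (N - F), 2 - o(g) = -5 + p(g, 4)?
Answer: 2116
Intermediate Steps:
N = 24 (N = 8 + (-4)² = 8 + 16 = 24)
p(X, r) = X + X²
o(g) = 7 - g*(1 + g) (o(g) = 2 - (-5 + g*(1 + g)) = 2 + (5 - g*(1 + g)) = 7 - g*(1 + g))
E(F, t) = 24 + t - F (E(F, t) = t + (24 - F) = 24 + t - F)
(E(o(5), 3) - 4)² = ((24 + 3 - (7 - 1*5*(1 + 5))) - 4)² = ((24 + 3 - (7 - 1*5*6)) - 4)² = ((24 + 3 - (7 - 30)) - 4)² = ((24 + 3 - 1*(-23)) - 4)² = ((24 + 3 + 23) - 4)² = (50 - 4)² = 46² = 2116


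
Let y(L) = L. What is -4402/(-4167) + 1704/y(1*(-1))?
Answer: -7096166/4167 ≈ -1702.9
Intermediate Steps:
-4402/(-4167) + 1704/y(1*(-1)) = -4402/(-4167) + 1704/((1*(-1))) = -4402*(-1/4167) + 1704/(-1) = 4402/4167 + 1704*(-1) = 4402/4167 - 1704 = -7096166/4167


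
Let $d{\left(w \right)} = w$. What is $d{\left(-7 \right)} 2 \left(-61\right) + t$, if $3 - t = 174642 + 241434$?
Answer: $-415219$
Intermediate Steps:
$t = -416073$ ($t = 3 - \left(174642 + 241434\right) = 3 - 416076 = -416073$)
$d{\left(-7 \right)} 2 \left(-61\right) + t = - 7 \cdot 2 \left(-61\right) - 416073 = \left(-7\right) \left(-122\right) - 416073 = 854 - 416073 = -415219$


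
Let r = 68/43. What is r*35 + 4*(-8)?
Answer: 1004/43 ≈ 23.349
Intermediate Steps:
r = 68/43 (r = 68*(1/43) = 68/43 ≈ 1.5814)
r*35 + 4*(-8) = (68/43)*35 + 4*(-8) = 2380/43 - 32 = 1004/43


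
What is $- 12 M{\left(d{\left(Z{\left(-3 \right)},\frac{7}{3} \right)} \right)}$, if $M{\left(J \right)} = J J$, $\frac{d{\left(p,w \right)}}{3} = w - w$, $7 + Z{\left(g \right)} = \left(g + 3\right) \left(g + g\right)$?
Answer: $0$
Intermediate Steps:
$Z{\left(g \right)} = -7 + 2 g \left(3 + g\right)$ ($Z{\left(g \right)} = -7 + \left(g + 3\right) \left(g + g\right) = -7 + \left(3 + g\right) 2 g = -7 + 2 g \left(3 + g\right)$)
$d{\left(p,w \right)} = 0$ ($d{\left(p,w \right)} = 3 \left(w - w\right) = 3 \cdot 0 = 0$)
$M{\left(J \right)} = J^{2}$
$- 12 M{\left(d{\left(Z{\left(-3 \right)},\frac{7}{3} \right)} \right)} = - 12 \cdot 0^{2} = \left(-12\right) 0 = 0$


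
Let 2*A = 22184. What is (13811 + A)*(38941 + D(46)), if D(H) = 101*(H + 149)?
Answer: 1460212308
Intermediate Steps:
A = 11092 (A = (1/2)*22184 = 11092)
D(H) = 15049 + 101*H (D(H) = 101*(149 + H) = 15049 + 101*H)
(13811 + A)*(38941 + D(46)) = (13811 + 11092)*(38941 + (15049 + 101*46)) = 24903*(38941 + (15049 + 4646)) = 24903*(38941 + 19695) = 24903*58636 = 1460212308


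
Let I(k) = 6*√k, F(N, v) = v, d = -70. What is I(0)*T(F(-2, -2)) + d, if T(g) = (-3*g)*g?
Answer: -70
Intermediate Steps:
T(g) = -3*g²
I(0)*T(F(-2, -2)) + d = (6*√0)*(-3*(-2)²) - 70 = (6*0)*(-3*4) - 70 = 0*(-12) - 70 = 0 - 70 = -70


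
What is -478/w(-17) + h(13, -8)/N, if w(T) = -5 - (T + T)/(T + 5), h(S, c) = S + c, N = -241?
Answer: 690953/11327 ≈ 61.001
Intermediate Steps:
w(T) = -5 - 2*T/(5 + T)
-478/w(-17) + h(13, -8)/N = -478*(5 - 17)/(-25 - 7*(-17)) + (13 - 8)/(-241) = -478*(-12/(-25 + 119)) + 5*(-1/241) = -478/((-1/12*94)) - 5/241 = -478/(-47/6) - 5/241 = -478*(-6/47) - 5/241 = 2868/47 - 5/241 = 690953/11327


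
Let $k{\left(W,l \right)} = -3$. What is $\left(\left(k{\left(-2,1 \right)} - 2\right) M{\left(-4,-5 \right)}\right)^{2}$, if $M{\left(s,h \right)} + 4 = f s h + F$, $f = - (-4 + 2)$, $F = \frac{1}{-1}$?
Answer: $30625$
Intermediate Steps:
$F = -1$
$f = 2$ ($f = \left(-1\right) \left(-2\right) = 2$)
$M{\left(s,h \right)} = -5 + 2 h s$ ($M{\left(s,h \right)} = -4 + \left(2 s h - 1\right) = -4 + \left(2 h s - 1\right) = -4 + \left(-1 + 2 h s\right) = -5 + 2 h s$)
$\left(\left(k{\left(-2,1 \right)} - 2\right) M{\left(-4,-5 \right)}\right)^{2} = \left(\left(-3 - 2\right) \left(-5 + 2 \left(-5\right) \left(-4\right)\right)\right)^{2} = \left(\left(-3 - 2\right) \left(-5 + 40\right)\right)^{2} = \left(\left(-5\right) 35\right)^{2} = \left(-175\right)^{2} = 30625$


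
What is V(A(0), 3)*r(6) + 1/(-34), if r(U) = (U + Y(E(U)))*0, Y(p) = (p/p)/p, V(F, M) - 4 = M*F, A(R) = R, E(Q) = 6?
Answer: -1/34 ≈ -0.029412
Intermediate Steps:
V(F, M) = 4 + F*M (V(F, M) = 4 + M*F = 4 + F*M)
Y(p) = 1/p
r(U) = 0 (r(U) = (U + 1/6)*0 = (1/6 + U)*0 = 0)
V(A(0), 3)*r(6) + 1/(-34) = (4 + 0*3)*0 + 1/(-34) = (4 + 0)*0 - 1/34 = 4*0 - 1/34 = 0 - 1/34 = -1/34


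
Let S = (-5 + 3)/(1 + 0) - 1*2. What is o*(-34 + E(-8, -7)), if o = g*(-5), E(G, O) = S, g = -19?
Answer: -3610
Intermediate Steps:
S = -4 (S = -2/1 - 2 = -2*1 - 2 = -2 - 2 = -4)
E(G, O) = -4
o = 95 (o = -19*(-5) = 95)
o*(-34 + E(-8, -7)) = 95*(-34 - 4) = 95*(-38) = -3610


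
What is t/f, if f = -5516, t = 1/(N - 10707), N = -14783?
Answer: 1/140602840 ≈ 7.1122e-9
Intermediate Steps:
t = -1/25490 (t = 1/(-14783 - 10707) = 1/(-25490) = -1/25490 ≈ -3.9231e-5)
t/f = -1/25490/(-5516) = -1/25490*(-1/5516) = 1/140602840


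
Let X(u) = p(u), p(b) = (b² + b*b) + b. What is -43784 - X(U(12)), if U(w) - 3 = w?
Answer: -44249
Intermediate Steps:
p(b) = b + 2*b² (p(b) = (b² + b²) + b = 2*b² + b = b + 2*b²)
U(w) = 3 + w
X(u) = u*(1 + 2*u)
-43784 - X(U(12)) = -43784 - (3 + 12)*(1 + 2*(3 + 12)) = -43784 - 15*(1 + 2*15) = -43784 - 15*(1 + 30) = -43784 - 15*31 = -43784 - 1*465 = -43784 - 465 = -44249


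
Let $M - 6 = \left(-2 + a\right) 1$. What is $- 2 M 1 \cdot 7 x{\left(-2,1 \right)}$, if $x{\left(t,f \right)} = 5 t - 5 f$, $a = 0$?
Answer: $840$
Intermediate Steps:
$x{\left(t,f \right)} = - 5 f + 5 t$
$M = 4$ ($M = 6 + \left(-2 + 0\right) 1 = 6 - 2 = 4$)
$- 2 M 1 \cdot 7 x{\left(-2,1 \right)} = \left(-2\right) 4 \cdot 1 \cdot 7 \left(\left(-5\right) 1 + 5 \left(-2\right)\right) = \left(-8\right) 1 \cdot 7 \left(-5 - 10\right) = \left(-8\right) 7 \left(-15\right) = \left(-56\right) \left(-15\right) = 840$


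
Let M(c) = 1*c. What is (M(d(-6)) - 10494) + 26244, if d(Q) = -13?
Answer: 15737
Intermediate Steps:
M(c) = c
(M(d(-6)) - 10494) + 26244 = (-13 - 10494) + 26244 = -10507 + 26244 = 15737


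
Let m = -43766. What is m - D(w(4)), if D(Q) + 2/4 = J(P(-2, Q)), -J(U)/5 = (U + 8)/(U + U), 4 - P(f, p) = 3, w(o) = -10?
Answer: -43743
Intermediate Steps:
P(f, p) = 1 (P(f, p) = 4 - 1*3 = 4 - 3 = 1)
J(U) = -5*(8 + U)/(2*U) (J(U) = -5*(U + 8)/(U + U) = -5*(8 + U)/(2*U))
D(Q) = -23 (D(Q) = -½ + (-5/2 - 20/1) = -½ + (-5/2 - 20*1) = -½ + (-5/2 - 20) = -½ - 45/2 = -23)
m - D(w(4)) = -43766 - 1*(-23) = -43766 + 23 = -43743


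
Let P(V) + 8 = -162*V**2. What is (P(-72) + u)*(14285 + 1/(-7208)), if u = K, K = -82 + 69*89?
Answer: -85848855880203/7208 ≈ -1.1910e+10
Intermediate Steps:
K = 6059 (K = -82 + 6141 = 6059)
u = 6059
P(V) = -8 - 162*V**2
(P(-72) + u)*(14285 + 1/(-7208)) = ((-8 - 162*(-72)**2) + 6059)*(14285 + 1/(-7208)) = ((-8 - 162*5184) + 6059)*(14285 - 1/7208) = ((-8 - 839808) + 6059)*(102966279/7208) = (-839816 + 6059)*(102966279/7208) = -833757*102966279/7208 = -85848855880203/7208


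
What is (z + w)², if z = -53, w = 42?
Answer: 121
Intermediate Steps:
(z + w)² = (-53 + 42)² = (-11)² = 121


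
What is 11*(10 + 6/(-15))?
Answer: 528/5 ≈ 105.60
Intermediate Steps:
11*(10 + 6/(-15)) = 11*(10 + 6*(-1/15)) = 11*(10 - 2/5) = 11*(48/5) = 528/5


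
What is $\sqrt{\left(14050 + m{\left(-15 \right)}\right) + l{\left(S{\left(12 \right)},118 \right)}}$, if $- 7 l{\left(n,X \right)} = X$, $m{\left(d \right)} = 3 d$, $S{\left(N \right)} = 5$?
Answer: $\frac{\sqrt{685419}}{7} \approx 118.27$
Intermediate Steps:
$l{\left(n,X \right)} = - \frac{X}{7}$
$\sqrt{\left(14050 + m{\left(-15 \right)}\right) + l{\left(S{\left(12 \right)},118 \right)}} = \sqrt{\left(14050 + 3 \left(-15\right)\right) - \frac{118}{7}} = \sqrt{\left(14050 - 45\right) - \frac{118}{7}} = \sqrt{14005 - \frac{118}{7}} = \sqrt{\frac{97917}{7}} = \frac{\sqrt{685419}}{7}$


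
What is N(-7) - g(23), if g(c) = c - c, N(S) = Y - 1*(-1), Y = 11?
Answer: 12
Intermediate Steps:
N(S) = 12 (N(S) = 11 - 1*(-1) = 11 + 1 = 12)
g(c) = 0
N(-7) - g(23) = 12 - 1*0 = 12 + 0 = 12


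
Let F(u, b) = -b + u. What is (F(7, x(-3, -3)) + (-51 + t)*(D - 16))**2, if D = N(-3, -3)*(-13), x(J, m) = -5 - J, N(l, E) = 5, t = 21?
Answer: 5948721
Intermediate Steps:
D = -65 (D = 5*(-13) = -65)
F(u, b) = u - b
(F(7, x(-3, -3)) + (-51 + t)*(D - 16))**2 = ((7 - (-5 - 1*(-3))) + (-51 + 21)*(-65 - 16))**2 = ((7 - (-5 + 3)) - 30*(-81))**2 = ((7 - 1*(-2)) + 2430)**2 = ((7 + 2) + 2430)**2 = (9 + 2430)**2 = 2439**2 = 5948721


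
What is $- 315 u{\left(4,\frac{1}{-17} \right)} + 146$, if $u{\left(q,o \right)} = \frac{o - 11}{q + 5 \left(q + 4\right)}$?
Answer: $\frac{42107}{187} \approx 225.17$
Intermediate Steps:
$u{\left(q,o \right)} = \frac{-11 + o}{20 + 6 q}$ ($u{\left(q,o \right)} = \frac{-11 + o}{q + 5 \left(4 + q\right)} = \frac{-11 + o}{q + \left(20 + 5 q\right)} = \frac{-11 + o}{20 + 6 q}$)
$- 315 u{\left(4,\frac{1}{-17} \right)} + 146 = - 315 \frac{-11 + \frac{1}{-17}}{2 \left(10 + 3 \cdot 4\right)} + 146 = - 315 \frac{-11 - \frac{1}{17}}{2 \left(10 + 12\right)} + 146 = - 315 \cdot \frac{1}{2} \cdot \frac{1}{22} \left(- \frac{188}{17}\right) + 146 = \left(-315\right) \left(- \frac{47}{187}\right) + 146 = \frac{14805}{187} + 146 = \frac{42107}{187}$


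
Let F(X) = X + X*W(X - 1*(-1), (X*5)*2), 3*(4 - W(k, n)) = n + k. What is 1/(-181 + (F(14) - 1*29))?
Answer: -3/2590 ≈ -0.0011583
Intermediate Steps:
W(k, n) = 4 - k/3 - n/3 (W(k, n) = 4 - (n + k)/3 = 4 - (k + n)/3 = 4 + (-k/3 - n/3) = 4 - k/3 - n/3)
F(X) = X + X*(11/3 - 11*X/3) (F(X) = X + X*(4 - (X - 1*(-1))/3 - X*5*2/3) = X + X*(4 - (X + 1)/3 - 5*X*2/3) = X + X*(4 - (1 + X)/3 - 10*X/3) = X + X*(4 + (-1/3 - X/3) - 10*X/3) = X + X*(11/3 - 11*X/3))
1/(-181 + (F(14) - 1*29)) = 1/(-181 + ((1/3)*14*(14 - 11*14) - 1*29)) = 1/(-181 + ((1/3)*14*(14 - 154) - 29)) = 1/(-181 + ((1/3)*14*(-140) - 29)) = 1/(-181 + (-1960/3 - 29)) = 1/(-181 - 2047/3) = 1/(-2590/3) = -3/2590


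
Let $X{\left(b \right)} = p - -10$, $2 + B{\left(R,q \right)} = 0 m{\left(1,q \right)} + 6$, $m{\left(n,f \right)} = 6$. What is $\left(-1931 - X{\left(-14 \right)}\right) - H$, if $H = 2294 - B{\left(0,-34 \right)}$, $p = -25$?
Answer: $-4206$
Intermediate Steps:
$B{\left(R,q \right)} = 4$ ($B{\left(R,q \right)} = -2 + \left(0 \cdot 6 + 6\right) = -2 + \left(0 + 6\right) = -2 + 6 = 4$)
$X{\left(b \right)} = -15$ ($X{\left(b \right)} = -25 - -10 = -25 + 10 = -15$)
$H = 2290$ ($H = 2294 - 4 = 2290$)
$\left(-1931 - X{\left(-14 \right)}\right) - H = \left(-1931 - -15\right) - 2290 = \left(-1931 + 15\right) - 2290 = -1916 - 2290 = -4206$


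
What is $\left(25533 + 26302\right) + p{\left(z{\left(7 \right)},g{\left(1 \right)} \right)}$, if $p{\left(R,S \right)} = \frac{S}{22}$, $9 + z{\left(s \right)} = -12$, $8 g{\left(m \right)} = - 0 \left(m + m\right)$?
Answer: $51835$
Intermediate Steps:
$g{\left(m \right)} = 0$ ($g{\left(m \right)} = \frac{\left(-1\right) 0 \left(m + m\right)}{8} = \frac{\left(-1\right) 0 \cdot 2 m}{8} = \frac{\left(-1\right) 0}{8} = \frac{1}{8} \cdot 0 = 0$)
$z{\left(s \right)} = -21$ ($z{\left(s \right)} = -9 - 12 = -21$)
$p{\left(R,S \right)} = \frac{S}{22}$ ($p{\left(R,S \right)} = S \frac{1}{22} = \frac{S}{22}$)
$\left(25533 + 26302\right) + p{\left(z{\left(7 \right)},g{\left(1 \right)} \right)} = \left(25533 + 26302\right) + \frac{1}{22} \cdot 0 = 51835 + 0 = 51835$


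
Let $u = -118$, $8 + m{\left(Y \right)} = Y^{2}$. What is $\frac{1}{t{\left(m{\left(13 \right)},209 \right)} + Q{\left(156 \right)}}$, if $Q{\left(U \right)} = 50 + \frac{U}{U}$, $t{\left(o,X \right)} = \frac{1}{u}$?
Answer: $\frac{118}{6017} \approx 0.019611$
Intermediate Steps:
$m{\left(Y \right)} = -8 + Y^{2}$
$t{\left(o,X \right)} = - \frac{1}{118}$ ($t{\left(o,X \right)} = \frac{1}{-118} = - \frac{1}{118}$)
$Q{\left(U \right)} = 51$ ($Q{\left(U \right)} = 50 + 1 = 51$)
$\frac{1}{t{\left(m{\left(13 \right)},209 \right)} + Q{\left(156 \right)}} = \frac{1}{- \frac{1}{118} + 51} = \frac{1}{\frac{6017}{118}} = \frac{118}{6017}$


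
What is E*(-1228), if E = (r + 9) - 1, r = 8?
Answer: -19648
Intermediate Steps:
E = 16 (E = (8 + 9) - 1 = 17 - 1 = 16)
E*(-1228) = 16*(-1228) = -19648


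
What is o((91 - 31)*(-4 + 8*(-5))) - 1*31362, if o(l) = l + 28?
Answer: -33974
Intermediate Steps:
o(l) = 28 + l
o((91 - 31)*(-4 + 8*(-5))) - 1*31362 = (28 + (91 - 31)*(-4 + 8*(-5))) - 1*31362 = (28 + 60*(-4 - 40)) - 31362 = (28 + 60*(-44)) - 31362 = (28 - 2640) - 31362 = -2612 - 31362 = -33974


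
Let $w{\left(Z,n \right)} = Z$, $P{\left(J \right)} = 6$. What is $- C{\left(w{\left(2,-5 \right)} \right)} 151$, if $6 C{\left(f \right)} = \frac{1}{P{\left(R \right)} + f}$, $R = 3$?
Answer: $- \frac{151}{48} \approx -3.1458$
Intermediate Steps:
$C{\left(f \right)} = \frac{1}{6 \left(6 + f\right)}$
$- C{\left(w{\left(2,-5 \right)} \right)} 151 = - \frac{1}{6 \left(6 + 2\right)} 151 = - \frac{1}{6 \cdot 8} \cdot 151 = \left(-1\right) \frac{1}{48} \cdot 151 = \left(- \frac{1}{48}\right) 151 = - \frac{151}{48}$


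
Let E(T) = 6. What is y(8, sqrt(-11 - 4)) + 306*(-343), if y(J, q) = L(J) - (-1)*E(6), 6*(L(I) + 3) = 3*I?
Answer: -104951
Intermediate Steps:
L(I) = -3 + I/2 (L(I) = -3 + (3*I)/6 = -3 + I/2)
y(J, q) = 3 + J/2 (y(J, q) = (-3 + J/2) - (-1)*6 = (-3 + J/2) - 1*(-6) = (-3 + J/2) + 6 = 3 + J/2)
y(8, sqrt(-11 - 4)) + 306*(-343) = (3 + (1/2)*8) + 306*(-343) = (3 + 4) - 104958 = 7 - 104958 = -104951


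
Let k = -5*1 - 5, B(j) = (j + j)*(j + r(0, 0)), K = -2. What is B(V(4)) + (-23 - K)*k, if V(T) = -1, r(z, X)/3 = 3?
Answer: 194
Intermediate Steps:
r(z, X) = 9 (r(z, X) = 3*3 = 9)
B(j) = 2*j*(9 + j) (B(j) = (j + j)*(j + 9) = (2*j)*(9 + j) = 2*j*(9 + j))
k = -10 (k = -5 - 5 = -10)
B(V(4)) + (-23 - K)*k = 2*(-1)*(9 - 1) + (-23 - 1*(-2))*(-10) = 2*(-1)*8 + (-23 + 2)*(-10) = -16 - 21*(-10) = -16 + 210 = 194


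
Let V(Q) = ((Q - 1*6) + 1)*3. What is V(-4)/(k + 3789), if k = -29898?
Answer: 1/967 ≈ 0.0010341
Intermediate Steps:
V(Q) = -15 + 3*Q (V(Q) = ((Q - 6) + 1)*3 = ((-6 + Q) + 1)*3 = (-5 + Q)*3 = -15 + 3*Q)
V(-4)/(k + 3789) = (-15 + 3*(-4))/(-29898 + 3789) = (-15 - 12)/(-26109) = -27*(-1/26109) = 1/967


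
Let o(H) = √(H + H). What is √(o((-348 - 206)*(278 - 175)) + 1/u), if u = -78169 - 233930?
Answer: √(-312099 + 194811571602*I*√28531)/312099 ≈ 12.997 + 12.997*I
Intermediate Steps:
o(H) = √2*√H (o(H) = √(2*H) = √2*√H)
u = -312099
√(o((-348 - 206)*(278 - 175)) + 1/u) = √(√2*√((-348 - 206)*(278 - 175)) + 1/(-312099)) = √(√2*√(-554*103) - 1/312099) = √(√2*√(-57062) - 1/312099) = √(√2*(I*√57062) - 1/312099) = √(2*I*√28531 - 1/312099) = √(-1/312099 + 2*I*√28531)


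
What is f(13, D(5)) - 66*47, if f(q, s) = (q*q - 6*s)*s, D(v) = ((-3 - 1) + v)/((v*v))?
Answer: -1934531/625 ≈ -3095.3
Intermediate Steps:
D(v) = (-4 + v)/v² (D(v) = (-4 + v)/(v²) = (-4 + v)/v²)
f(q, s) = s*(q² - 6*s) (f(q, s) = (q² - 6*s)*s = s*(q² - 6*s))
f(13, D(5)) - 66*47 = ((-4 + 5)/5²)*(13² - 6*(-4 + 5)/5²) - 66*47 = ((1/25)*1)*(169 - 6/25) - 3102 = (169 - 6*1/25)/25 - 3102 = (169 - 6/25)/25 - 3102 = (1/25)*(4219/25) - 3102 = 4219/625 - 3102 = -1934531/625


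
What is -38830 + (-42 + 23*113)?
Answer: -36273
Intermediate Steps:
-38830 + (-42 + 23*113) = -38830 + (-42 + 2599) = -38830 + 2557 = -36273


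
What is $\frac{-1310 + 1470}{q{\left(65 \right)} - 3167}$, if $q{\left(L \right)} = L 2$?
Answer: $- \frac{160}{3037} \approx -0.052684$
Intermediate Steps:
$q{\left(L \right)} = 2 L$
$\frac{-1310 + 1470}{q{\left(65 \right)} - 3167} = \frac{-1310 + 1470}{2 \cdot 65 - 3167} = \frac{160}{130 - 3167} = \frac{160}{-3037} = 160 \left(- \frac{1}{3037}\right) = - \frac{160}{3037}$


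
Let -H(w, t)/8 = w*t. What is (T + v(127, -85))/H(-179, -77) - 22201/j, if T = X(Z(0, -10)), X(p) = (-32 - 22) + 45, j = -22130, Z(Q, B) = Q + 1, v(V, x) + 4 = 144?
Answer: 1222536017/1220071160 ≈ 1.0020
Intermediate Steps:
H(w, t) = -8*t*w (H(w, t) = -8*w*t = -8*t*w)
v(V, x) = 140 (v(V, x) = -4 + 144 = 140)
Z(Q, B) = 1 + Q
X(p) = -9 (X(p) = -54 + 45 = -9)
T = -9
(T + v(127, -85))/H(-179, -77) - 22201/j = (-9 + 140)/((-8*(-77)*(-179))) - 22201/(-22130) = 131/(-110264) - 22201*(-1/22130) = 131*(-1/110264) + 22201/22130 = -131/110264 + 22201/22130 = 1222536017/1220071160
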